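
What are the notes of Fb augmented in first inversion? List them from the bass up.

Fb augmented is Fb–Ab–C. First inversion puts the third (Ab) in the bass, with the remaining tones above: Ab, C, Fb.

Ab, C, Fb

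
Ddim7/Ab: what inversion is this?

Ddim7/Ab means D diminished seventh with Ab in the bass. Ab is the fifth of D diminished seventh (D–F–Ab–Cb), so this is second inversion.

second inversion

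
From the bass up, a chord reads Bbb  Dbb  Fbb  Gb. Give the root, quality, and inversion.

Gb diminished seventh, first inversion

Reducing to letter names: Bbb, Dbb, Fbb, Gb. These stack in thirds as Gb–Bbb–Dbb–Fbb — a Gb diminished seventh chord.
Bbb is the third of Gb diminished seventh; third in the bass means first inversion (figured bass 6/5).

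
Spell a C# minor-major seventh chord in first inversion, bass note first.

E, G#, B#, C#

The chord tones are C#–E–G#–B#. With the third (E) lowest for first inversion: E, G#, B#, C#.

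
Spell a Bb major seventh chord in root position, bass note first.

Spelling Bb major seventh: Bb–D–F–A. In root position the root is bass, giving Bb, D, F, A from the bottom.

Bb, D, F, A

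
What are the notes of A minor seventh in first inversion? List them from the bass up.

C, E, G, A

Spelling A minor seventh: A–C–E–G. In first inversion the third is bass, giving C, E, G, A from the bottom.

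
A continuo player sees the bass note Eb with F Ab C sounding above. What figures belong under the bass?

4/2

The notes Eb, F, Ab, C stack in thirds as F–Ab–C–Eb — an F minor seventh chord. The bass Eb is the seventh, so this is third inversion: figured 4/2.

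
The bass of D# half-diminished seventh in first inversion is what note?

F#

In first inversion the third is lowest. For D# half-diminished seventh (D#–F#–A–C#) that is F#.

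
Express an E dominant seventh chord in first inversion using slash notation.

E7/G#

First inversion of E dominant seventh has the third (G#) in the bass. As a slash chord: E7/G#.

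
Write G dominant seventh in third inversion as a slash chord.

Third inversion of G dominant seventh has the seventh (F) in the bass. As a slash chord: G7/F.

G7/F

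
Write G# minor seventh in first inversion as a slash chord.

First inversion of G# minor seventh has the third (B) in the bass. As a slash chord: G#m7/B.

G#m7/B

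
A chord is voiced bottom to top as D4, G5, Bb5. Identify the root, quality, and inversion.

G minor, second inversion

Reducing to letter names: D, G, Bb. These stack in thirds as G–Bb–D — a G minor triad.
The lowest note is D, the fifth of the chord, so this is second inversion (figured bass 6/4).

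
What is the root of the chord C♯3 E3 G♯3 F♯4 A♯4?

C#, E, G#, F#, A# are the tones of an F# dominant ninth chord (F#–A#–C#–E–G#), making F# the root.

F#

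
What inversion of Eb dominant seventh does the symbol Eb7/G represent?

Eb7/G means Eb dominant seventh with G in the bass. G is the third of Eb dominant seventh (Eb–G–Bb–Db), so this is first inversion.

first inversion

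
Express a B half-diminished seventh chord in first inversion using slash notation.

First inversion of B half-diminished seventh has the third (D) in the bass. As a slash chord: Bø7/D.

Bø7/D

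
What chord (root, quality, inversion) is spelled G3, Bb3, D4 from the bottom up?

G minor, root position

The pitch classes G, Bb, D arrange in thirds as G–Bb–D: a G minor triad.
With the root (G) in the bass, the chord is in root position (figured bass 5/3).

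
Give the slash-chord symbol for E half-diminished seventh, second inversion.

Eø7/Bb

Second inversion of E half-diminished seventh has the fifth (Bb) in the bass. As a slash chord: Eø7/Bb.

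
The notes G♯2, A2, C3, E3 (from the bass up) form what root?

A

Reordering G#, A, C, E into stacked thirds gives A–C–E–G#; the bottom of that stack, A, is the root.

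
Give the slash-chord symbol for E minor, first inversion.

First inversion of E minor has the third (G) in the bass. As a slash chord: Em/G.

Em/G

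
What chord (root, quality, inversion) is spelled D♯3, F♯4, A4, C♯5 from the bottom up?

D# half-diminished seventh, root position

Reducing to letter names: D#, F#, A, C#. These stack in thirds as D#–F#–A–C# — a D# half-diminished seventh chord.
The lowest note is D#, the root of the chord, so this is root position (figured bass 7).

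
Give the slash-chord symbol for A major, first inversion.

First inversion of A major has the third (C#) in the bass. As a slash chord: A/C#.

A/C#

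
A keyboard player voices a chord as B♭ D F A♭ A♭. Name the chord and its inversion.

Bb dominant seventh, root position

The pitch classes Bb, D, F, Ab arrange in thirds as Bb–D–F–Ab: a Bb dominant seventh chord.
With the root (Bb) in the bass, the chord is in root position (figured bass 7).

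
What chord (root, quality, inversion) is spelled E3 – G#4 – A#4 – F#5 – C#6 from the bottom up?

The distinct note names are E, G#, A#, F#, C#. Stacked in thirds they read F#–A#–C#–E–G#, which is a dominant ninth chord on F#.
The lowest note is E, the seventh of the chord, so this is third inversion.

F# dominant ninth, third inversion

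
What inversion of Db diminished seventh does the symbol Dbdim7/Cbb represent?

Dbdim7/Cbb means Db diminished seventh with Cbb in the bass. Cbb is the seventh of Db diminished seventh (Db–Fb–Abb–Cbb), so this is third inversion.

third inversion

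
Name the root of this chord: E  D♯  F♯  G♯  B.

The distinct letter names are E, D#, F#, G#, B. Arranged as a stack of thirds they read E–G#–B–D#–F#, so E is the root (an E major ninth chord).

E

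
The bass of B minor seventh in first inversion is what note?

D

In first inversion the third is lowest. For B minor seventh (B–D–F#–A) that is D.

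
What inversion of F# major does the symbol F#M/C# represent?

second inversion

F#M/C# means F# major with C# in the bass. C# is the fifth of F# major (F#–A#–C#), so this is second inversion.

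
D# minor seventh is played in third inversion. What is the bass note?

In third inversion the seventh is lowest. For D# minor seventh (D#–F#–A#–C#) that is C#.

C#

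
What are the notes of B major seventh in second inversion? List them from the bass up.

F#, A#, B, D#

The chord tones are B–D#–F#–A#. With the fifth (F#) lowest for second inversion: F#, A#, B, D#.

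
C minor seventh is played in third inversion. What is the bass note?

Bb

The seventh of C minor seventh (C–Eb–G–Bb) is Bb; that is the bass in third inversion.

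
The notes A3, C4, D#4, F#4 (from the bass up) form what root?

D#

A, C, D#, F# are the tones of a D# diminished seventh chord (D#–F#–A–C), making D# the root.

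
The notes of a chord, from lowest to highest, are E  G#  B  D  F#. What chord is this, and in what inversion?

The pitch classes E, G#, B, D, F# arrange in thirds as E–G#–B–D–F#: an E dominant ninth chord.
With the root (E) in the bass, the chord is in root position.

E dominant ninth, root position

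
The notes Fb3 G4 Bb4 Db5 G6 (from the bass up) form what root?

The distinct letter names are Fb, G, Bb, Db. Arranged as a stack of thirds they read G–Bb–Db–Fb, so G is the root (a G diminished seventh chord).

G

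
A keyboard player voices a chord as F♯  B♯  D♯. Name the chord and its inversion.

The pitch classes F#, B#, D# arrange in thirds as B#–D#–F#: a B# diminished triad.
The lowest note is F#, the fifth of the chord, so this is second inversion (figured bass 6/4).

B# diminished, second inversion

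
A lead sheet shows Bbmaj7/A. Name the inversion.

third inversion

Bbmaj7/A means Bb major seventh with A in the bass. A is the seventh of Bb major seventh (Bb–D–F–A), so this is third inversion.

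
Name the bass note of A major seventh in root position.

A

In root position the root is lowest. For A major seventh (A–C#–E–G#) that is A.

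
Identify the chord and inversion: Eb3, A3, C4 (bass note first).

A diminished, second inversion

The pitch classes Eb, A, C arrange in thirds as A–C–Eb: an A diminished triad.
Eb is the fifth of A diminished; fifth in the bass means second inversion (figured bass 6/4).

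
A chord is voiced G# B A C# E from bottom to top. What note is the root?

A

The distinct letter names are G#, B, A, C#, E. Arranged as a stack of thirds they read A–C#–E–G#–B, so A is the root (an A major ninth chord).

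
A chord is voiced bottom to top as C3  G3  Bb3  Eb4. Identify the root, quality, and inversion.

C minor seventh, root position

The pitch classes C, G, Bb, Eb arrange in thirds as C–Eb–G–Bb: a C minor seventh chord.
The lowest note is C, the root of the chord, so this is root position (figured bass 7).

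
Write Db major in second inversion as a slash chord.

Second inversion of Db major has the fifth (Ab) in the bass. As a slash chord: DbM/Ab.

DbM/Ab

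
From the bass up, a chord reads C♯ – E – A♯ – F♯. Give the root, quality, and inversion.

Reducing to letter names: C#, E, A#, F#. These stack in thirds as F#–A#–C#–E — an F# dominant seventh chord.
With the fifth (C#) in the bass, the chord is in second inversion (figured bass 4/3).

F# dominant seventh, second inversion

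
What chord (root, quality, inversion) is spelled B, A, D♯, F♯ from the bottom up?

B dominant seventh, root position

The pitch classes B, A, D#, F# arrange in thirds as B–D#–F#–A: a B dominant seventh chord.
With the root (B) in the bass, the chord is in root position (figured bass 7).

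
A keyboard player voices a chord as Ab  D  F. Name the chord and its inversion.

The pitch classes Ab, D, F arrange in thirds as D–F–Ab: a D diminished triad.
With the fifth (Ab) in the bass, the chord is in second inversion (figured bass 6/4).

D diminished, second inversion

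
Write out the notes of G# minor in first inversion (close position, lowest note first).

B, D#, G#

The chord tones are G#–B–D#. With the third (B) lowest for first inversion: B, D#, G#.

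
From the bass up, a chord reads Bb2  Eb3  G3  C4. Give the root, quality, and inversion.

C minor seventh, third inversion

Reducing to letter names: Bb, Eb, G, C. These stack in thirds as C–Eb–G–Bb — a C minor seventh chord.
With the seventh (Bb) in the bass, the chord is in third inversion (figured bass 4/2).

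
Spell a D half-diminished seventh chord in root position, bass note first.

The chord tones are D–F–Ab–C. With the root (D) lowest for root position: D, F, Ab, C.

D, F, Ab, C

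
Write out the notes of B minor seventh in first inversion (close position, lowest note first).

Spelling B minor seventh: B–D–F#–A. In first inversion the third is bass, giving D, F#, A, B from the bottom.

D, F#, A, B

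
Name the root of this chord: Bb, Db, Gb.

Reordering Bb, Db, Gb into stacked thirds gives Gb–Bb–Db; the bottom of that stack, Gb, is the root.

Gb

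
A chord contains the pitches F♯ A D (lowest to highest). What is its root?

The distinct letter names are F#, A, D. Arranged as a stack of thirds they read D–F#–A, so D is the root (a D major triad).

D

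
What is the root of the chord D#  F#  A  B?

The distinct letter names are D#, F#, A, B. Arranged as a stack of thirds they read B–D#–F#–A, so B is the root (a B dominant seventh chord).

B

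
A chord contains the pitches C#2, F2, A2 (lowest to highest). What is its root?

F

C#, F, A are the tones of an F augmented triad (F–A–C#), making F the root.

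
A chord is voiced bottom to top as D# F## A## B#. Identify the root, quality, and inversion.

B# minor-major seventh, first inversion

The distinct note names are D#, F##, A##, B#. Stacked in thirds they read B#–D#–F##–A##, which is a minor-major seventh chord on B#.
With the third (D#) in the bass, the chord is in first inversion (figured bass 6/5).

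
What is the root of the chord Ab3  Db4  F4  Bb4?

Bb

The distinct letter names are Ab, Db, F, Bb. Arranged as a stack of thirds they read Bb–Db–F–Ab, so Bb is the root (a Bb minor seventh chord).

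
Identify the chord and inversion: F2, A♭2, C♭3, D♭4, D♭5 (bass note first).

Db dominant seventh, first inversion

The pitch classes F, Ab, Cb, Db arrange in thirds as Db–F–Ab–Cb: a Db dominant seventh chord.
The lowest note is F, the third of the chord, so this is first inversion (figured bass 6/5).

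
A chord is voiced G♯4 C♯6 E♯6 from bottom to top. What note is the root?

C#

Reordering G#, C#, E# into stacked thirds gives C#–E#–G#; the bottom of that stack, C#, is the root.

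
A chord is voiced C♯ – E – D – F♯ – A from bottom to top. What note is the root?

D

Reordering C#, E, D, F#, A into stacked thirds gives D–F#–A–C#–E; the bottom of that stack, D, is the root.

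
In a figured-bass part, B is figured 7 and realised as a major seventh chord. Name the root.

The figures 7 mean the root of the chord is in the bass. If B is the root of a major seventh chord, the root is B (chord tones B–D#–F#–A#).

B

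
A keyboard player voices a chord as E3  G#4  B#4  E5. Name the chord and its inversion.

E augmented, root position

The distinct note names are E, G#, B#. Stacked in thirds they read E–G#–B#, which is an augmented triad on E.
E is the root of E augmented; root in the bass means root position (figured bass 5/3).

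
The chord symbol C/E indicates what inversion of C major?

C/E means C major with E in the bass. E is the third of C major (C–E–G), so this is first inversion.

first inversion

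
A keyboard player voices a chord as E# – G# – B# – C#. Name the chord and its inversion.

C# major seventh, first inversion

The pitch classes E#, G#, B#, C# arrange in thirds as C#–E#–G#–B#: a C# major seventh chord.
The lowest note is E#, the third of the chord, so this is first inversion (figured bass 6/5).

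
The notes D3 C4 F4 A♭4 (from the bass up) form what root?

The distinct letter names are D, C, F, Ab. Arranged as a stack of thirds they read D–F–Ab–C, so D is the root (a D half-diminished seventh chord).

D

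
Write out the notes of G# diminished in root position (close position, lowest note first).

G#, B, D

G# diminished is G#–B–D. Root position puts the root (G#) in the bass, with the remaining tones above: G#, B, D.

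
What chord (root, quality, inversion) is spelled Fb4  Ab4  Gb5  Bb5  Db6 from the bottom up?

Gb dominant ninth, third inversion

Reducing to letter names: Fb, Ab, Gb, Bb, Db. These stack in thirds as Gb–Bb–Db–Fb–Ab — a Gb dominant ninth chord.
The lowest note is Fb, the seventh of the chord, so this is third inversion.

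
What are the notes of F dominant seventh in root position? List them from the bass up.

F, A, C, Eb

F dominant seventh is F–A–C–Eb. Root position puts the root (F) in the bass, with the remaining tones above: F, A, C, Eb.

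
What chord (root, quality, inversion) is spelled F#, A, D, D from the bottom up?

D major, first inversion

Reducing to letter names: F#, A, D. These stack in thirds as D–F#–A — a D major triad.
The lowest note is F#, the third of the chord, so this is first inversion (figured bass 6).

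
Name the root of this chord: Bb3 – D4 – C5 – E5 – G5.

Bb, D, C, E, G are the tones of a C dominant ninth chord (C–E–G–Bb–D), making C the root.

C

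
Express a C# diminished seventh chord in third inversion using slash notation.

Third inversion of C# diminished seventh has the seventh (Bb) in the bass. As a slash chord: C#dim7/Bb.

C#dim7/Bb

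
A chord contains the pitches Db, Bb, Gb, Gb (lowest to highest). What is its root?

Reordering Db, Bb, Gb into stacked thirds gives Gb–Bb–Db; the bottom of that stack, Gb, is the root.

Gb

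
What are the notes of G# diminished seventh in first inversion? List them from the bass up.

Spelling G# diminished seventh: G#–B–D–F. In first inversion the third is bass, giving B, D, F, G# from the bottom.

B, D, F, G#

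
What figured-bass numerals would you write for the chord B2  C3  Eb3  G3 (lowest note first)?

The notes B, C, Eb, G stack in thirds as C–Eb–G–B — a C minor-major seventh chord. The bass B is the seventh, so this is third inversion: figured 4/2.

4/2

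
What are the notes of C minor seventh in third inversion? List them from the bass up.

Spelling C minor seventh: C–Eb–G–Bb. In third inversion the seventh is bass, giving Bb, C, Eb, G from the bottom.

Bb, C, Eb, G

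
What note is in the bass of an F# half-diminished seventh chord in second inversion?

C

The fifth of F# half-diminished seventh (F#–A–C–E) is C; that is the bass in second inversion.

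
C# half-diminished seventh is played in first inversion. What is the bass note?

E

C# half-diminished seventh is C#–E–G–B. First inversion places the third in the bass: E.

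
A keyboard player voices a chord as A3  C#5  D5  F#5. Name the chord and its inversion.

D major seventh, second inversion

The pitch classes A, C#, D, F# arrange in thirds as D–F#–A–C#: a D major seventh chord.
With the fifth (A) in the bass, the chord is in second inversion (figured bass 4/3).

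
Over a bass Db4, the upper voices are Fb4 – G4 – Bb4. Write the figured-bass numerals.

4/3

The notes Db, Fb, G, Bb stack in thirds as G–Bb–Db–Fb — a G diminished seventh chord. The bass Db is the fifth, so this is second inversion: figured 4/3.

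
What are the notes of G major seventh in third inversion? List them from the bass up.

Spelling G major seventh: G–B–D–F#. In third inversion the seventh is bass, giving F#, G, B, D from the bottom.

F#, G, B, D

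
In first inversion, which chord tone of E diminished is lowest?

G

E diminished is E–G–Bb. First inversion places the third in the bass: G.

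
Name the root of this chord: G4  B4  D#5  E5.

E

G, B, D#, E are the tones of an E minor-major seventh chord (E–G–B–D#), making E the root.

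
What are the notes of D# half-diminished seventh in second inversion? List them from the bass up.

D# half-diminished seventh is D#–F#–A–C#. Second inversion puts the fifth (A) in the bass, with the remaining tones above: A, C#, D#, F#.

A, C#, D#, F#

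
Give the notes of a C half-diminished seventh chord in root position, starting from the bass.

C, Eb, Gb, Bb

The chord tones are C–Eb–Gb–Bb. With the root (C) lowest for root position: C, Eb, Gb, Bb.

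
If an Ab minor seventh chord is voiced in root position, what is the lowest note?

Ab

Ab minor seventh is Ab–Cb–Eb–Gb. Root position places the root in the bass: Ab.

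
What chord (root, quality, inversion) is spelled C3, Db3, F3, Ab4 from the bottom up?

The distinct note names are C, Db, F, Ab. Stacked in thirds they read Db–F–Ab–C, which is a major seventh chord on Db.
The lowest note is C, the seventh of the chord, so this is third inversion (figured bass 4/2).

Db major seventh, third inversion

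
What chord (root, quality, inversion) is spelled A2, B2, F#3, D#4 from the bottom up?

The pitch classes A, B, F#, D# arrange in thirds as B–D#–F#–A: a B dominant seventh chord.
A is the seventh of B dominant seventh; seventh in the bass means third inversion (figured bass 4/2).

B dominant seventh, third inversion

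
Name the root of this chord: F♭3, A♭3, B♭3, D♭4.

Bb

Reordering Fb, Ab, Bb, Db into stacked thirds gives Bb–Db–Fb–Ab; the bottom of that stack, Bb, is the root.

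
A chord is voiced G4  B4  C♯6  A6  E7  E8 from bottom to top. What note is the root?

Reordering G, B, C#, A, E into stacked thirds gives A–C#–E–G–B; the bottom of that stack, A, is the root.

A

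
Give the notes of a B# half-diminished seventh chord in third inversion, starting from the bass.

A#, B#, D#, F#

B# half-diminished seventh is B#–D#–F#–A#. Third inversion puts the seventh (A#) in the bass, with the remaining tones above: A#, B#, D#, F#.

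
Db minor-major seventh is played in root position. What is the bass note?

Db

Db minor-major seventh is Db–Fb–Ab–C. Root position places the root in the bass: Db.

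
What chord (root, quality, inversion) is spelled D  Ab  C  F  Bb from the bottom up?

Bb dominant ninth, first inversion

The pitch classes D, Ab, C, F, Bb arrange in thirds as Bb–D–F–Ab–C: a Bb dominant ninth chord.
D is the third of Bb dominant ninth; third in the bass means first inversion.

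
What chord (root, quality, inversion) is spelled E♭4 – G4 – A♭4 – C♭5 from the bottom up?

Ab minor-major seventh, second inversion

Reducing to letter names: Eb, G, Ab, Cb. These stack in thirds as Ab–Cb–Eb–G — an Ab minor-major seventh chord.
With the fifth (Eb) in the bass, the chord is in second inversion (figured bass 4/3).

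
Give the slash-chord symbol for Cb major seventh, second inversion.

Second inversion of Cb major seventh has the fifth (Gb) in the bass. As a slash chord: Cbmaj7/Gb.

Cbmaj7/Gb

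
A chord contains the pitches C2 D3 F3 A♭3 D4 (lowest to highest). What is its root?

The distinct letter names are C, D, F, Ab. Arranged as a stack of thirds they read D–F–Ab–C, so D is the root (a D half-diminished seventh chord).

D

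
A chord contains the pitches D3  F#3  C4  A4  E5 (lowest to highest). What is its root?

D

Reordering D, F#, C, A, E into stacked thirds gives D–F#–A–C–E; the bottom of that stack, D, is the root.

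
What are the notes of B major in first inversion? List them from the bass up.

B major is B–D#–F#. First inversion puts the third (D#) in the bass, with the remaining tones above: D#, F#, B.

D#, F#, B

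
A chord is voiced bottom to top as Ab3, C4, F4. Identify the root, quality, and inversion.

The distinct note names are Ab, C, F. Stacked in thirds they read F–Ab–C, which is a minor triad on F.
The lowest note is Ab, the third of the chord, so this is first inversion (figured bass 6).

F minor, first inversion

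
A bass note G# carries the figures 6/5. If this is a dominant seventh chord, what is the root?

The figures 6/5 mean the third of the chord is in the bass. If G# is the third of a dominant seventh chord, the root is E (chord tones E–G#–B–D).

E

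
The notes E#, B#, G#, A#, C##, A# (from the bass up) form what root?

Reordering E#, B#, G#, A#, C## into stacked thirds gives A#–C##–E#–G#–B#; the bottom of that stack, A#, is the root.

A#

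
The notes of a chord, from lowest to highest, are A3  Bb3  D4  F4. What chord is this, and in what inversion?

The pitch classes A, Bb, D, F arrange in thirds as Bb–D–F–A: a Bb major seventh chord.
The lowest note is A, the seventh of the chord, so this is third inversion (figured bass 4/2).

Bb major seventh, third inversion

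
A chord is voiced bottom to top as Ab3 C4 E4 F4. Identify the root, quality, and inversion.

The distinct note names are Ab, C, E, F. Stacked in thirds they read F–Ab–C–E, which is a minor-major seventh chord on F.
The lowest note is Ab, the third of the chord, so this is first inversion (figured bass 6/5).

F minor-major seventh, first inversion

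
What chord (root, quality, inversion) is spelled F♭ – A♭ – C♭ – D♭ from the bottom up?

Db minor seventh, first inversion

The distinct note names are Fb, Ab, Cb, Db. Stacked in thirds they read Db–Fb–Ab–Cb, which is a minor seventh chord on Db.
The lowest note is Fb, the third of the chord, so this is first inversion (figured bass 6/5).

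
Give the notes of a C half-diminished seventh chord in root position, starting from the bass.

The chord tones are C–Eb–Gb–Bb. With the root (C) lowest for root position: C, Eb, Gb, Bb.

C, Eb, Gb, Bb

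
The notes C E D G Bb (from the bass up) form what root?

The distinct letter names are C, E, D, G, Bb. Arranged as a stack of thirds they read C–E–G–Bb–D, so C is the root (a C dominant ninth chord).

C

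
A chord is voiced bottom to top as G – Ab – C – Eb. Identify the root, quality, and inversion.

Reducing to letter names: G, Ab, C, Eb. These stack in thirds as Ab–C–Eb–G — an Ab major seventh chord.
With the seventh (G) in the bass, the chord is in third inversion (figured bass 4/2).

Ab major seventh, third inversion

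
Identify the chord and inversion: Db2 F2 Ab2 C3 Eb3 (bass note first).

Db major ninth, root position

The distinct note names are Db, F, Ab, C, Eb. Stacked in thirds they read Db–F–Ab–C–Eb, which is a major ninth chord on Db.
Db is the root of Db major ninth; root in the bass means root position.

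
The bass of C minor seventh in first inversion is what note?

C minor seventh is C–Eb–G–Bb. First inversion places the third in the bass: Eb.

Eb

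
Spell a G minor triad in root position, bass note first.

The chord tones are G–Bb–D. With the root (G) lowest for root position: G, Bb, D.

G, Bb, D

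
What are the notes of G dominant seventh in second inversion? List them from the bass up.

G dominant seventh is G–B–D–F. Second inversion puts the fifth (D) in the bass, with the remaining tones above: D, F, G, B.

D, F, G, B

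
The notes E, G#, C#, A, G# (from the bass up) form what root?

Reordering E, G#, C#, A into stacked thirds gives A–C#–E–G#; the bottom of that stack, A, is the root.

A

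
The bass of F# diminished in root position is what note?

The root of F# diminished (F#–A–C) is F#; that is the bass in root position.

F#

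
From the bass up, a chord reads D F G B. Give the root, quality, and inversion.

G dominant seventh, second inversion

Reducing to letter names: D, F, G, B. These stack in thirds as G–B–D–F — a G dominant seventh chord.
The lowest note is D, the fifth of the chord, so this is second inversion (figured bass 4/3).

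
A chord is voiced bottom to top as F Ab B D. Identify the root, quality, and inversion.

The pitch classes F, Ab, B, D arrange in thirds as B–D–F–Ab: a B diminished seventh chord.
F is the fifth of B diminished seventh; fifth in the bass means second inversion (figured bass 4/3).

B diminished seventh, second inversion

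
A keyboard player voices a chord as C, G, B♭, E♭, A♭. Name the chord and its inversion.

The distinct note names are C, G, Bb, Eb, Ab. Stacked in thirds they read Ab–C–Eb–G–Bb, which is a major ninth chord on Ab.
C is the third of Ab major ninth; third in the bass means first inversion.

Ab major ninth, first inversion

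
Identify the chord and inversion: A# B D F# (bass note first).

B minor-major seventh, third inversion

The pitch classes A#, B, D, F# arrange in thirds as B–D–F#–A#: a B minor-major seventh chord.
The lowest note is A#, the seventh of the chord, so this is third inversion (figured bass 4/2).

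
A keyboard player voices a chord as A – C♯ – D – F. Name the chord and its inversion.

D minor-major seventh, second inversion

Reducing to letter names: A, C#, D, F. These stack in thirds as D–F–A–C# — a D minor-major seventh chord.
The lowest note is A, the fifth of the chord, so this is second inversion (figured bass 4/3).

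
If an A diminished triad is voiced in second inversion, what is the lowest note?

A diminished is A–C–Eb. Second inversion places the fifth in the bass: Eb.

Eb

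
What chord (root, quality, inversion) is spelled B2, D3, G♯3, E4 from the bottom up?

E dominant seventh, second inversion

The pitch classes B, D, G#, E arrange in thirds as E–G#–B–D: an E dominant seventh chord.
B is the fifth of E dominant seventh; fifth in the bass means second inversion (figured bass 4/3).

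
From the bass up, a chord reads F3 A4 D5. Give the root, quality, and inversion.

D minor, first inversion

The pitch classes F, A, D arrange in thirds as D–F–A: a D minor triad.
The lowest note is F, the third of the chord, so this is first inversion (figured bass 6).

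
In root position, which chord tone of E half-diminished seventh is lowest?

The root of E half-diminished seventh (E–G–Bb–D) is E; that is the bass in root position.

E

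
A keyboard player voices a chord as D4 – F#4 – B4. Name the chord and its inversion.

B minor, first inversion

The pitch classes D, F#, B arrange in thirds as B–D–F#: a B minor triad.
The lowest note is D, the third of the chord, so this is first inversion (figured bass 6).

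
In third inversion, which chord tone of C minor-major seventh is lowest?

B

C minor-major seventh is C–Eb–G–B. Third inversion places the seventh in the bass: B.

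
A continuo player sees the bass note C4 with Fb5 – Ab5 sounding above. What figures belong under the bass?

The notes C, Fb, Ab stack in thirds as Fb–Ab–C — an Fb augmented triad. The bass C is the fifth, so this is second inversion: figured 6/4.

6/4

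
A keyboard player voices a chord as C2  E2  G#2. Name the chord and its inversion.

The distinct note names are C, E, G#. Stacked in thirds they read C–E–G#, which is an augmented triad on C.
The lowest note is C, the root of the chord, so this is root position (figured bass 5/3).

C augmented, root position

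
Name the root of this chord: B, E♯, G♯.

The distinct letter names are B, E#, G#. Arranged as a stack of thirds they read E#–G#–B, so E# is the root (an E# diminished triad).

E#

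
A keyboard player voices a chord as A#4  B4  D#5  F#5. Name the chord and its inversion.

Reducing to letter names: A#, B, D#, F#. These stack in thirds as B–D#–F#–A# — a B major seventh chord.
The lowest note is A#, the seventh of the chord, so this is third inversion (figured bass 4/2).

B major seventh, third inversion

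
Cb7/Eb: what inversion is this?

first inversion

Cb7/Eb means Cb dominant seventh with Eb in the bass. Eb is the third of Cb dominant seventh (Cb–Eb–Gb–Bbb), so this is first inversion.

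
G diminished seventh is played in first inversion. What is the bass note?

Bb

G diminished seventh is G–Bb–Db–Fb. First inversion places the third in the bass: Bb.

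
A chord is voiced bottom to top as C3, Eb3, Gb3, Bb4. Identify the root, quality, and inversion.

C half-diminished seventh, root position

Reducing to letter names: C, Eb, Gb, Bb. These stack in thirds as C–Eb–Gb–Bb — a C half-diminished seventh chord.
C is the root of C half-diminished seventh; root in the bass means root position (figured bass 7).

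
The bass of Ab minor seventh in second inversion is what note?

Eb

In second inversion the fifth is lowest. For Ab minor seventh (Ab–Cb–Eb–Gb) that is Eb.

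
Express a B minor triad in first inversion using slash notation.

First inversion of B minor has the third (D) in the bass. As a slash chord: Bm/D.

Bm/D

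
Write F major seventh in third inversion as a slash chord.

Third inversion of F major seventh has the seventh (E) in the bass. As a slash chord: Fmaj7/E.

Fmaj7/E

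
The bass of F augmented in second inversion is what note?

The fifth of F augmented (F–A–C#) is C#; that is the bass in second inversion.

C#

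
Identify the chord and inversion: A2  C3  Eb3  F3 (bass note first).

F dominant seventh, first inversion

The pitch classes A, C, Eb, F arrange in thirds as F–A–C–Eb: an F dominant seventh chord.
With the third (A) in the bass, the chord is in first inversion (figured bass 6/5).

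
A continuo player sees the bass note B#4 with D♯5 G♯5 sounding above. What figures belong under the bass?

The notes B#, D#, G# stack in thirds as G#–B#–D# — a G# major triad. The bass B# is the third, so this is first inversion: figured 6.

6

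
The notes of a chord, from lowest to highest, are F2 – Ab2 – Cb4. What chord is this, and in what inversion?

Reducing to letter names: F, Ab, Cb. These stack in thirds as F–Ab–Cb — an F diminished triad.
With the root (F) in the bass, the chord is in root position (figured bass 5/3).

F diminished, root position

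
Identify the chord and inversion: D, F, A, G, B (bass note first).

G dominant ninth, second inversion

The pitch classes D, F, A, G, B arrange in thirds as G–B–D–F–A: a G dominant ninth chord.
With the fifth (D) in the bass, the chord is in second inversion.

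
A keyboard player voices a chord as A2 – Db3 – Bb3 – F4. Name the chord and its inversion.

The distinct note names are A, Db, Bb, F. Stacked in thirds they read Bb–Db–F–A, which is a minor-major seventh chord on Bb.
The lowest note is A, the seventh of the chord, so this is third inversion (figured bass 4/2).

Bb minor-major seventh, third inversion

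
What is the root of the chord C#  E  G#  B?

C#, E, G#, B are the tones of a C# minor seventh chord (C#–E–G#–B), making C# the root.

C#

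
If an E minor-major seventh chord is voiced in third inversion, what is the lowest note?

D#

The seventh of E minor-major seventh (E–G–B–D#) is D#; that is the bass in third inversion.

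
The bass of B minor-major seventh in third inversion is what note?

The seventh of B minor-major seventh (B–D–F#–A#) is A#; that is the bass in third inversion.

A#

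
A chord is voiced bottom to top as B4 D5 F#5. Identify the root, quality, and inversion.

The pitch classes B, D, F# arrange in thirds as B–D–F#: a B minor triad.
B is the root of B minor; root in the bass means root position (figured bass 5/3).

B minor, root position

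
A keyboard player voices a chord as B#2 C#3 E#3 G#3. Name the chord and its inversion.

C# major seventh, third inversion

Reducing to letter names: B#, C#, E#, G#. These stack in thirds as C#–E#–G#–B# — a C# major seventh chord.
B# is the seventh of C# major seventh; seventh in the bass means third inversion (figured bass 4/2).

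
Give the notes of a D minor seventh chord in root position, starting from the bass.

D, F, A, C

D minor seventh is D–F–A–C. Root position puts the root (D) in the bass, with the remaining tones above: D, F, A, C.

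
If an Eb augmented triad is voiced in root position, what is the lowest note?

Eb

The root of Eb augmented (Eb–G–B) is Eb; that is the bass in root position.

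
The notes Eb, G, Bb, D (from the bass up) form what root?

Eb

Reordering Eb, G, Bb, D into stacked thirds gives Eb–G–Bb–D; the bottom of that stack, Eb, is the root.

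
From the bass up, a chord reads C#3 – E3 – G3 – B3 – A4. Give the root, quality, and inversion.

The pitch classes C#, E, G, B, A arrange in thirds as A–C#–E–G–B: an A dominant ninth chord.
With the third (C#) in the bass, the chord is in first inversion.

A dominant ninth, first inversion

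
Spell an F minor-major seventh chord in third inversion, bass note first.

E, F, Ab, C

The chord tones are F–Ab–C–E. With the seventh (E) lowest for third inversion: E, F, Ab, C.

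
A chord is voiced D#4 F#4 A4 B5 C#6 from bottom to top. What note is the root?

Reordering D#, F#, A, B, C# into stacked thirds gives B–D#–F#–A–C#; the bottom of that stack, B, is the root.

B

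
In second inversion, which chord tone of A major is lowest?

E

The fifth of A major (A–C#–E) is E; that is the bass in second inversion.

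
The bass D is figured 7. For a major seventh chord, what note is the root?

D

The figures 7 mean the root of the chord is in the bass. If D is the root of a major seventh chord, the root is D (chord tones D–F#–A–C#).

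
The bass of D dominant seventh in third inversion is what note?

The seventh of D dominant seventh (D–F#–A–C) is C; that is the bass in third inversion.

C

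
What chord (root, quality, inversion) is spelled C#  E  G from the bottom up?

Reducing to letter names: C#, E, G. These stack in thirds as C#–E–G — a C# diminished triad.
C# is the root of C# diminished; root in the bass means root position (figured bass 5/3).

C# diminished, root position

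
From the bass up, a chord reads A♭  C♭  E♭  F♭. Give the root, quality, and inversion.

The pitch classes Ab, Cb, Eb, Fb arrange in thirds as Fb–Ab–Cb–Eb: an Fb major seventh chord.
Ab is the third of Fb major seventh; third in the bass means first inversion (figured bass 6/5).

Fb major seventh, first inversion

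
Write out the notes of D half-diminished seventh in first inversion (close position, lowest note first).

F, Ab, C, D

D half-diminished seventh is D–F–Ab–C. First inversion puts the third (F) in the bass, with the remaining tones above: F, Ab, C, D.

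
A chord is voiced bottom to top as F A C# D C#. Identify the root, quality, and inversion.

D minor-major seventh, first inversion

The distinct note names are F, A, C#, D. Stacked in thirds they read D–F–A–C#, which is a minor-major seventh chord on D.
F is the third of D minor-major seventh; third in the bass means first inversion (figured bass 6/5).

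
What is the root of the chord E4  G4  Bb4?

The distinct letter names are E, G, Bb. Arranged as a stack of thirds they read E–G–Bb, so E is the root (an E diminished triad).

E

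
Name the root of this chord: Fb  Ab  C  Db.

Db

Fb, Ab, C, Db are the tones of a Db minor-major seventh chord (Db–Fb–Ab–C), making Db the root.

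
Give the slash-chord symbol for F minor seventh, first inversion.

Fm7/Ab

First inversion of F minor seventh has the third (Ab) in the bass. As a slash chord: Fm7/Ab.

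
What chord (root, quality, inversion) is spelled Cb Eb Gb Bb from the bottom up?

The distinct note names are Cb, Eb, Gb, Bb. Stacked in thirds they read Cb–Eb–Gb–Bb, which is a major seventh chord on Cb.
Cb is the root of Cb major seventh; root in the bass means root position (figured bass 7).

Cb major seventh, root position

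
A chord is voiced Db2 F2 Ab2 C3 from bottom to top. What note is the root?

Reordering Db, F, Ab, C into stacked thirds gives Db–F–Ab–C; the bottom of that stack, Db, is the root.

Db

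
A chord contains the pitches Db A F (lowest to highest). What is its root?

The distinct letter names are Db, A, F. Arranged as a stack of thirds they read Db–F–A, so Db is the root (a Db augmented triad).

Db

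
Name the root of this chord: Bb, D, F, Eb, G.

Bb, D, F, Eb, G are the tones of an Eb major ninth chord (Eb–G–Bb–D–F), making Eb the root.

Eb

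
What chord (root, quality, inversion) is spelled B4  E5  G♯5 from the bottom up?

Reducing to letter names: B, E, G#. These stack in thirds as E–G#–B — an E major triad.
The lowest note is B, the fifth of the chord, so this is second inversion (figured bass 6/4).

E major, second inversion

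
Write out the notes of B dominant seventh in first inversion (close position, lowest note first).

B dominant seventh is B–D#–F#–A. First inversion puts the third (D#) in the bass, with the remaining tones above: D#, F#, A, B.

D#, F#, A, B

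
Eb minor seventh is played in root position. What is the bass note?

Eb

In root position the root is lowest. For Eb minor seventh (Eb–Gb–Bb–Db) that is Eb.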